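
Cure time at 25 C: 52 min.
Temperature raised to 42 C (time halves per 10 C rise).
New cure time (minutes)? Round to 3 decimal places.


Acceleration factor = 2^(17/10) = 3.2490
New time = 52 / 3.2490 = 16.005 min

16.005


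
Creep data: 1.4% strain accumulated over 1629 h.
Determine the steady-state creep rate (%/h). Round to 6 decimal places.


Rate = 1.4 / 1629 = 0.000859 %/h

0.000859


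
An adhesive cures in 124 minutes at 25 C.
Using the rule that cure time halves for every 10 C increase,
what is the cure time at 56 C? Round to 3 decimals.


Factor = 2^((56 - 25) / 10) = 8.5742
Cure time = 124 / 8.5742
= 14.462 minutes

14.462


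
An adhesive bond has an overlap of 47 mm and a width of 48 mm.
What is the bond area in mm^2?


Bond area = overlap * width
= 47 * 48
= 2256 mm^2

2256


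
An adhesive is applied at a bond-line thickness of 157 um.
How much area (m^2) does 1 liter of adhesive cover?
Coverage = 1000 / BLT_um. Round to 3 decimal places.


Coverage = 1000 / 157 = 6.369 m^2

6.369


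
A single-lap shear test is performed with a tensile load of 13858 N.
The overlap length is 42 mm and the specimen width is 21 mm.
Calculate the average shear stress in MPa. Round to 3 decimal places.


Shear stress = F / (overlap * width)
= 13858 / (42 * 21)
= 13858 / 882
= 15.712 MPa

15.712


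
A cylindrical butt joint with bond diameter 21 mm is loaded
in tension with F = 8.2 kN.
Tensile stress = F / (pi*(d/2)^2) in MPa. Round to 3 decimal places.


Area = pi * (21/2)^2 = 346.3606 mm^2
Stress = 8.2*1000 / 346.3606
= 23.675 MPa

23.675


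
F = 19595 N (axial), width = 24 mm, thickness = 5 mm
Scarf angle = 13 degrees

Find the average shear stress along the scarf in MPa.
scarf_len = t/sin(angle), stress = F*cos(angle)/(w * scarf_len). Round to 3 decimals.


scarf_len = 5/sin(13 deg) = 22.2271
cos(13 deg) = 0.974370
stress = 19595*0.974370/(24*22.2271) = 35.791 MPa

35.791


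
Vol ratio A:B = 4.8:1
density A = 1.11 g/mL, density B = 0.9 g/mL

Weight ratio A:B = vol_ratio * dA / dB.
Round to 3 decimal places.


Weight ratio = 4.8 * 1.11 / 0.9
= 5.920

5.920


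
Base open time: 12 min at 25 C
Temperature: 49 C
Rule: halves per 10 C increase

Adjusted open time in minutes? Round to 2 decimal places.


Acceleration = 2^((49-25)/10) = 5.2780
Open time = 12 / 5.2780 = 2.27 min

2.27


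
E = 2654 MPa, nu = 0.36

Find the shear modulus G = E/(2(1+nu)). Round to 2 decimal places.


G = 2654 / (2 * 1.36)
= 975.74 MPa

975.74


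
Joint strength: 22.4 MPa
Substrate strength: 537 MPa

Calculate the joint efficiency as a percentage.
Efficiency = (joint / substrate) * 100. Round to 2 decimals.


Efficiency = (22.4 / 537) * 100 = 4.17%

4.17


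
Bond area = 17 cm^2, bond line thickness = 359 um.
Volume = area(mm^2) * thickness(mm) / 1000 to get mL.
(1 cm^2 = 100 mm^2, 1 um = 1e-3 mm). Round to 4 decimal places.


area_mm2 = 17 * 100 = 1700
blt_mm = 359 * 1e-3 = 0.359
vol_mm3 = 1700 * 0.359 = 610.3
vol_mL = 610.3 / 1000 = 0.6103 mL

0.6103


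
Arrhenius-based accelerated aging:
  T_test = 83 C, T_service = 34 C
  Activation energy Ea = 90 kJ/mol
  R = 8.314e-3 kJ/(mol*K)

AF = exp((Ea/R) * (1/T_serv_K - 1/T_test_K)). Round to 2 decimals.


T_test_K = 356.15, T_serv_K = 307.15
AF = exp((90/8.314e-3) * (1/307.15 - 1/356.15))
= 127.60

127.60


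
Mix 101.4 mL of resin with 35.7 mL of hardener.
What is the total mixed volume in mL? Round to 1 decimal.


Total = 101.4 + 35.7 = 137.1 mL

137.1


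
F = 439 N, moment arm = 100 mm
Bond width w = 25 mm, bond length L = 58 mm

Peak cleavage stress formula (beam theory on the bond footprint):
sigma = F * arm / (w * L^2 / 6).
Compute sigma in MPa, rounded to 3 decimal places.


sigma = (439 * 100) / (25 * 3364 / 6)
= 43900 * 6 / 84100
= 263400 / 84100
= 3.132 MPa

3.132


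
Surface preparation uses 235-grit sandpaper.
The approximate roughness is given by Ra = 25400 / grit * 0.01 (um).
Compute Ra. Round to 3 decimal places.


Ra = 25400 / 235 * 0.01
= 254 / 235
= 1.081 um

1.081


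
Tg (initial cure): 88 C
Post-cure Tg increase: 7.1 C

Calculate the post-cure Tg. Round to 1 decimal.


Post-cure Tg = 88 + 7.1 = 95.1 C

95.1


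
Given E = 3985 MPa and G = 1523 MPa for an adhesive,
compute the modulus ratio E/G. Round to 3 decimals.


E/G ratio = 3985 / 1523 = 2.617

2.617


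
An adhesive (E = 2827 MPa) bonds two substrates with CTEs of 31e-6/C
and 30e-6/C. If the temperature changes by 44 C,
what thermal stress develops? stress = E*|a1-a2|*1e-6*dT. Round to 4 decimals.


Stress = 2827 * |31 - 30| * 1e-6 * 44
= 0.1244 MPa

0.1244


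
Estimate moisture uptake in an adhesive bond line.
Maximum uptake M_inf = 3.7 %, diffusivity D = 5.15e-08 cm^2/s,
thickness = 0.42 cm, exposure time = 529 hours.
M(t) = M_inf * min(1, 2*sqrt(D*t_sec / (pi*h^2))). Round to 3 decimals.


Convert time: 529 h = 1904400 s
ratio = min(1, 2*sqrt(5.15e-08*1904400/(pi*0.42^2)))
= 0.841373
M(t) = 3.7 * 0.841373 = 3.113%

3.113


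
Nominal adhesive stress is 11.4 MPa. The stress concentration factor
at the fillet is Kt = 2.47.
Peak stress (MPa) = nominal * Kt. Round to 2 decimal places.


Peak = 11.4 * 2.47 = 28.16 MPa

28.16


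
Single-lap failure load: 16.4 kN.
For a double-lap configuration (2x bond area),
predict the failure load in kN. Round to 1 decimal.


Failure load = 16.4 * 2 = 32.8 kN

32.8


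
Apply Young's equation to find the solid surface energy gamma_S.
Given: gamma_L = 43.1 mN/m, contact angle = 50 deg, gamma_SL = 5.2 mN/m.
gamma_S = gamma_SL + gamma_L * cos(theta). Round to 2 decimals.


theta_rad = 50 * pi/180 = 0.872665
gamma_S = 5.2 + 43.1 * cos(0.872665)
= 32.90 mN/m

32.90


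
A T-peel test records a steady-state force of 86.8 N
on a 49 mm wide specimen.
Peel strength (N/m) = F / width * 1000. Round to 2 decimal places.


Peel strength = 86.8 / 49 * 1000
= 1771.43 N/m

1771.43


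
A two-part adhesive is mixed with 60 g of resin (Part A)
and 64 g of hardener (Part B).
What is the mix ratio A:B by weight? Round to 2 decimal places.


Mix ratio = mass_A / mass_B
= 60 / 64
= 0.94

0.94


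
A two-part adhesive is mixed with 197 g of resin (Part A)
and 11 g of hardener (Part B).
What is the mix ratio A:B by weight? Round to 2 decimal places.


Mix ratio = mass_A / mass_B
= 197 / 11
= 17.91

17.91


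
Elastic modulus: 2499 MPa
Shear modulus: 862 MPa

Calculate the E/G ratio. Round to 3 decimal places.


E / G = 2499 / 862 = 2.899

2.899


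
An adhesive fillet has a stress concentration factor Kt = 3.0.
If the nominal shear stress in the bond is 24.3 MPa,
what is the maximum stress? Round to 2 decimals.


Max stress = 24.3 * 3.0 = 72.90 MPa

72.90


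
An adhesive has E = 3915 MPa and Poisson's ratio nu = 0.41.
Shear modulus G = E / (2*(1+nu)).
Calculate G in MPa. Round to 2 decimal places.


G = 3915 / (2*(1+0.41))
= 3915 / 2.82
= 1388.30 MPa

1388.30


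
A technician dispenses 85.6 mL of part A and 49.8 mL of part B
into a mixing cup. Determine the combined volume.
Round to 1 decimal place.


Combined volume = 85.6 + 49.8
= 135.4 mL

135.4


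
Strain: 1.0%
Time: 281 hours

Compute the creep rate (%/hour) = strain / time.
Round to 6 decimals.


Creep rate = 1.0 / 281
= 0.003559 %/h

0.003559


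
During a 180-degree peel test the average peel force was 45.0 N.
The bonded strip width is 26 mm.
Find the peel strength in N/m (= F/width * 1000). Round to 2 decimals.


Peel strength = F/width * 1000
= 45.0 / 26 * 1000
= 1730.77 N/m

1730.77


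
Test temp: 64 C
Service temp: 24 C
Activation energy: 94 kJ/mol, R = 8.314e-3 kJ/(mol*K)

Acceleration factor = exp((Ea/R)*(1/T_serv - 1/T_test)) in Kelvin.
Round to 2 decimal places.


AF = exp((94/0.008314)*(1/297.15 - 1/337.15))
= 91.30

91.30


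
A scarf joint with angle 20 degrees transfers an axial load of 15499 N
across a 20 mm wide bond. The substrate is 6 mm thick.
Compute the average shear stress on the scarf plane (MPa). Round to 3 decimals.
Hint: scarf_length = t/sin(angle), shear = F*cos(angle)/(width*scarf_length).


scarf_length = 6 / sin(20 deg) = 17.5428 mm
cos(20 deg) = 0.939693
shear stress = 15499 * 0.939693 / (20 * 17.5428)
= 41.511 MPa

41.511


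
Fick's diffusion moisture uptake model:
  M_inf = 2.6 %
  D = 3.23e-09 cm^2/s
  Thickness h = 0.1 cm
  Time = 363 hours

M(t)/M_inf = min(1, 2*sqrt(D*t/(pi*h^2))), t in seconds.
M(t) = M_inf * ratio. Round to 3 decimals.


t_sec = 363 * 3600 = 1306800
ratio = 2*sqrt(3.23e-09*1306800/(pi*0.1^2))
= min(1, 0.733096)
= 0.733096
M(t) = 2.6 * 0.733096 = 1.906 %

1.906


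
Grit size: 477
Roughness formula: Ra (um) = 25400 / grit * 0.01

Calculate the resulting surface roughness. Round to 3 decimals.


Ra = 25400 / 477 * 0.01
= 0.532 um

0.532


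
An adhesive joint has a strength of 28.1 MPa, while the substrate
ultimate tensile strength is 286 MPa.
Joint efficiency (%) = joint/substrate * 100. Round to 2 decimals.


Efficiency = 28.1 / 286 * 100
= 9.83%

9.83


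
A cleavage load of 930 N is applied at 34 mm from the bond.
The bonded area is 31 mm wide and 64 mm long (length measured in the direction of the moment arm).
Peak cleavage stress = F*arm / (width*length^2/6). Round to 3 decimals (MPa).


Moment = 930 * 34 = 31620 N*mm
Section modulus = 31 * 4096 / 6 = 126976 / 6 mm^3
Stress = 31620 / (126976 / 6) = 189720 / 126976
= 1.494 MPa

1.494


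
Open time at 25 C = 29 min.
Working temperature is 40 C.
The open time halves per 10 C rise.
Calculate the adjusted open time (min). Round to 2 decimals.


factor = 2^((40 - 25) / 10) = 2.8284
ot = 29 / 2.8284 = 10.25 min

10.25


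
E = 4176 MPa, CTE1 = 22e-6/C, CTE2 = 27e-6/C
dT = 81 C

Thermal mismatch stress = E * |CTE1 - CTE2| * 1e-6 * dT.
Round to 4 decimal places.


= 4176 * 5e-6 * 81
= 1.6913 MPa

1.6913


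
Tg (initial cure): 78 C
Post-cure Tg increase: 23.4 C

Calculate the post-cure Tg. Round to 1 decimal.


Post-cure Tg = 78 + 23.4 = 101.4 C

101.4


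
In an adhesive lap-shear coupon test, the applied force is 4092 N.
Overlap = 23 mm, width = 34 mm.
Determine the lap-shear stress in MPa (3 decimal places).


stress = F / (overlap * width)
= 4092 / (23 * 34)
= 5.233 MPa

5.233


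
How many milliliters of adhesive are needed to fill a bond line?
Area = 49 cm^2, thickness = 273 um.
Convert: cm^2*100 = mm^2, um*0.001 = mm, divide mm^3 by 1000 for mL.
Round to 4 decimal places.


= (49 * 100) * (273 * 0.001) / 1000
= 1.3377 mL

1.3377


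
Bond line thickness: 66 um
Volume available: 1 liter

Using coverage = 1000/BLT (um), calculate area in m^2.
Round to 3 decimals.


1 L = 1e6 mm^3, thickness = 66 um = 0.066 mm
Area = 1e6 / 0.066 mm^2 = (1e6 / 0.066) / 1e6 m^2 = 1000 / 66 m^2
= 15.152 m^2

15.152


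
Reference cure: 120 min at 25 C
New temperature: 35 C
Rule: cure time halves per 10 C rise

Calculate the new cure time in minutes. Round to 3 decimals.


factor = 2^((35-25)/10) = 2.0000
t_new = 120 / 2.0000 = 60.000 min

60.000


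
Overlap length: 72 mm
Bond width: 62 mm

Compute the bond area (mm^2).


Bond area = 72 * 62 = 4464 mm^2

4464


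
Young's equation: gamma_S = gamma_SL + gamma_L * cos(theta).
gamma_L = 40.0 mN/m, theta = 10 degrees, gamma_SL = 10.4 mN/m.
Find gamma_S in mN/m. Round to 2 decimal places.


cos(10 deg) = 0.984808
gamma_S = 10.4 + 40.0 * 0.984808
= 49.79 mN/m

49.79


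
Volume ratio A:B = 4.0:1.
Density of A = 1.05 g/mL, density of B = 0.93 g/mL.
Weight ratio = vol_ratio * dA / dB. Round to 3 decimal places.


Wt ratio = 4.0 * 1.05 / 0.93
= 4.516

4.516


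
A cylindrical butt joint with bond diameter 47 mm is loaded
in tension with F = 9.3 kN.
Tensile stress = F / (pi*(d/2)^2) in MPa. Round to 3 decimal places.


Area = pi * (47/2)^2 = 1734.9445 mm^2
Stress = 9.3*1000 / 1734.9445
= 5.360 MPa

5.360


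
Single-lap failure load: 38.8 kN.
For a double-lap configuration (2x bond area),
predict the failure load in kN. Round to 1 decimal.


Failure load = 38.8 * 2 = 77.6 kN

77.6


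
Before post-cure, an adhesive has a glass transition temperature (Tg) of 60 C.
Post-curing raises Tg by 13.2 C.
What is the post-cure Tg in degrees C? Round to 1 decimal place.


Tg_post = Tg_base + delta_Tg
= 60 + 13.2
= 73.2 C

73.2


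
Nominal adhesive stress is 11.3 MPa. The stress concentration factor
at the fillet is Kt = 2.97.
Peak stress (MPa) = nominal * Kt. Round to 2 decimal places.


Peak = 11.3 * 2.97 = 33.56 MPa

33.56


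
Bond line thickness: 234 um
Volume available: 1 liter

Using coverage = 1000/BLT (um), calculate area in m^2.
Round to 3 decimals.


1 L = 1e6 mm^3, thickness = 234 um = 0.234 mm
Area = 1e6 / 0.234 mm^2 = (1e6 / 0.234) / 1e6 m^2 = 1000 / 234 m^2
= 4.274 m^2

4.274


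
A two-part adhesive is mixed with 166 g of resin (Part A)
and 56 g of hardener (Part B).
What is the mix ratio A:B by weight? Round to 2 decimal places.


Mix ratio = mass_A / mass_B
= 166 / 56
= 2.96

2.96


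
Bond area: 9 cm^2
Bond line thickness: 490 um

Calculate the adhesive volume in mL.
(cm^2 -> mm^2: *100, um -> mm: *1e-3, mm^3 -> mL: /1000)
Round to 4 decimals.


V = 9*100 * 490*1e-3 / 1000
= 0.4410 mL

0.4410


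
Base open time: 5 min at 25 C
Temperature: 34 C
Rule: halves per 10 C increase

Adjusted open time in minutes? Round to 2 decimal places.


Acceleration = 2^((34-25)/10) = 1.8661
Open time = 5 / 1.8661 = 2.68 min

2.68


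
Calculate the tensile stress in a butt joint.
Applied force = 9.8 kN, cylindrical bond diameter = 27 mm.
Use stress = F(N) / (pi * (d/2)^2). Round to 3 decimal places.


A = pi * 13.5^2 = 572.5553 mm^2
sigma = 9800.0 / 572.5553 = 17.116 MPa

17.116


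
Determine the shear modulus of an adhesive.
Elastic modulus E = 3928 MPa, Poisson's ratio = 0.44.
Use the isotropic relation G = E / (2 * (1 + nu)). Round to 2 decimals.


G = 3928 / (2*(1+0.44)) = 3928 / 2.88
= 1363.89 MPa

1363.89


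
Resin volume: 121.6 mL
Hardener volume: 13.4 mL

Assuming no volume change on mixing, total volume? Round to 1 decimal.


V_total = 121.6 + 13.4 = 135.0 mL

135.0


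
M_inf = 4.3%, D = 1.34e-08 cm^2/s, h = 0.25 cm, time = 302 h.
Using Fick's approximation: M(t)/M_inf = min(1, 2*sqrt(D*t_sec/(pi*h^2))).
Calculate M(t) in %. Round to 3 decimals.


t = 1087200 s
ratio = min(1, 2*sqrt(1.34e-08*1087200/(pi*0.0625)))
= 0.544781
M(t) = 4.3 * 0.544781 = 2.343%

2.343


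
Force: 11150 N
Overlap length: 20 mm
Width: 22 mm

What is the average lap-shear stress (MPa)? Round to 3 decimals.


Average shear stress = F / (overlap * width)
= 11150 / (20 * 22)
= 25.341 MPa

25.341


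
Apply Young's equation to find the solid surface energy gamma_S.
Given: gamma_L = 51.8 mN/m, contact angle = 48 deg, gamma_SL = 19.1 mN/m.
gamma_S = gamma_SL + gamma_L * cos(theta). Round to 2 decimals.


theta_rad = 48 * pi/180 = 0.837758
gamma_S = 19.1 + 51.8 * cos(0.837758)
= 53.76 mN/m

53.76


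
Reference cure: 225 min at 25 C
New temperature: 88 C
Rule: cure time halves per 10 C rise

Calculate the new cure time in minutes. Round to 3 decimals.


factor = 2^((88-25)/10) = 78.7932
t_new = 225 / 78.7932 = 2.856 min

2.856


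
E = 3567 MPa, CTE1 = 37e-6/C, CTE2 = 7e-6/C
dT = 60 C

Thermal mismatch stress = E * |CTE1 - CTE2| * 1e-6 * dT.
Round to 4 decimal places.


= 3567 * 30e-6 * 60
= 6.4206 MPa

6.4206


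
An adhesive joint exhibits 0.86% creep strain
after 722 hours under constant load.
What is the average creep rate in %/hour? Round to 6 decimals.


Creep rate = strain / time
= 0.86 / 722
= 0.001191 %/h

0.001191


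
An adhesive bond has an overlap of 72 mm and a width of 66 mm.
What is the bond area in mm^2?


Bond area = overlap * width
= 72 * 66
= 4752 mm^2

4752


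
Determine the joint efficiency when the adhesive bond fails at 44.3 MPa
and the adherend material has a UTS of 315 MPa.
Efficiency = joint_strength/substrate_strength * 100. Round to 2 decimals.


Joint efficiency = 44.3 / 315 * 100
= 14.06%

14.06


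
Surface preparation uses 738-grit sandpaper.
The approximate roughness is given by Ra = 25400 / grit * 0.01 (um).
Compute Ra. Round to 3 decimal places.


Ra = 25400 / 738 * 0.01
= 254 / 738
= 0.344 um

0.344


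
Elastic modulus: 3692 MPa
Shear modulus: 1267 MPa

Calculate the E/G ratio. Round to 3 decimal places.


E / G = 3692 / 1267 = 2.914

2.914


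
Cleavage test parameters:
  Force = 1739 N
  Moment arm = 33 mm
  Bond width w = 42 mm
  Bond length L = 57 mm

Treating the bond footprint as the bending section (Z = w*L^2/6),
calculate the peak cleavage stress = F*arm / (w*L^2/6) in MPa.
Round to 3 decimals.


M = 1739 * 33 = 57387 N*mm
Z = 42 * 57^2 / 6 = 136458 / 6 mm^3
sigma = M / Z = 6 * 57387 / 136458 = 344322 / 136458
= 2.523 MPa

2.523


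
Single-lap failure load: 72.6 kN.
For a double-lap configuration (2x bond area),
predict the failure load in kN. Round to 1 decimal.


Failure load = 72.6 * 2 = 145.2 kN

145.2


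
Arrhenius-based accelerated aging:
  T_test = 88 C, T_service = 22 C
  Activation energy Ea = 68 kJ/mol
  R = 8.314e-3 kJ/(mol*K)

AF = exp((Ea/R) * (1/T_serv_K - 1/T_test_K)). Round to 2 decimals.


T_test_K = 361.15, T_serv_K = 295.15
AF = exp((68/8.314e-3) * (1/295.15 - 1/361.15))
= 158.26

158.26


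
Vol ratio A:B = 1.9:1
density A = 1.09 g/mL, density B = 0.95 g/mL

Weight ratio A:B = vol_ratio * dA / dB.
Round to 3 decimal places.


Weight ratio = 1.9 * 1.09 / 0.95
= 2.180

2.180


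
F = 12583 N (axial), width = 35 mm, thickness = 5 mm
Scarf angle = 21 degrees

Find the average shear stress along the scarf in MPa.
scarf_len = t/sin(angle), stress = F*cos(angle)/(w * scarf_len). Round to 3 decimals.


scarf_len = 5/sin(21 deg) = 13.9521
cos(21 deg) = 0.933580
stress = 12583*0.933580/(35*13.9521) = 24.056 MPa

24.056


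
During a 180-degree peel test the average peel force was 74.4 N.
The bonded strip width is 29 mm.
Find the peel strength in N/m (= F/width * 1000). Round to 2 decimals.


Peel strength = F/width * 1000
= 74.4 / 29 * 1000
= 2565.52 N/m

2565.52


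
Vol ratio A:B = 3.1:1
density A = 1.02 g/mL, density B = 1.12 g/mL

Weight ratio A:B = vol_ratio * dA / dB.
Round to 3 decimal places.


Weight ratio = 3.1 * 1.02 / 1.12
= 2.823

2.823


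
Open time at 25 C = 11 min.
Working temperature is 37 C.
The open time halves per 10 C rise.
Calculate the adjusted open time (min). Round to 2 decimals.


factor = 2^((37 - 25) / 10) = 2.2974
ot = 11 / 2.2974 = 4.79 min

4.79


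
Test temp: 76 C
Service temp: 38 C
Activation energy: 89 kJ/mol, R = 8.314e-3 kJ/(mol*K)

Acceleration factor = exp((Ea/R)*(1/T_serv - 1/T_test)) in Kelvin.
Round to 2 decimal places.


AF = exp((89/0.008314)*(1/311.15 - 1/349.15))
= 42.28

42.28


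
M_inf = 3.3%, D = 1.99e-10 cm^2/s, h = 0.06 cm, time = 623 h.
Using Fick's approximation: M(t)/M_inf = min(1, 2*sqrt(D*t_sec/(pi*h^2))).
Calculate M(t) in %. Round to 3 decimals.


t = 2242800 s
ratio = min(1, 2*sqrt(1.99e-10*2242800/(pi*0.0036)))
= 0.397306
M(t) = 3.3 * 0.397306 = 1.311%

1.311


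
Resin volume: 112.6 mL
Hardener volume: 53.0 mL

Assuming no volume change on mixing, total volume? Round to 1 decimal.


V_total = 112.6 + 53.0 = 165.6 mL

165.6


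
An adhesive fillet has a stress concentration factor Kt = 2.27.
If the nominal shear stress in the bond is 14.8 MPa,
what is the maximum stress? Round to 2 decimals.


Max stress = 14.8 * 2.27 = 33.60 MPa

33.60


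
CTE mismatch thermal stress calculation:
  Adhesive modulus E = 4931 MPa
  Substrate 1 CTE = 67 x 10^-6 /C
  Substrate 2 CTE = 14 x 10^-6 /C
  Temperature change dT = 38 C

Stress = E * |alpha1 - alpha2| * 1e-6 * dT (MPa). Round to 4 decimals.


delta_alpha = |67 - 14| = 53 x 10^-6/C
Stress = 4931 * 53e-6 * 38
= 9.9310 MPa

9.9310


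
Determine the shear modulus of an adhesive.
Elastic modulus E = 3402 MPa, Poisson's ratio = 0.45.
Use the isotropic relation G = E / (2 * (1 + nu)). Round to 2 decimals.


G = 3402 / (2*(1+0.45)) = 3402 / 2.90
= 1173.10 MPa

1173.10


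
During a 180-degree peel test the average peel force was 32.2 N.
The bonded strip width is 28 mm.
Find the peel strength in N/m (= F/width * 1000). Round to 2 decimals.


Peel strength = F/width * 1000
= 32.2 / 28 * 1000
= 1150.00 N/m

1150.00


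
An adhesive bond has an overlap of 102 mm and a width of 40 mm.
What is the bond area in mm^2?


Bond area = overlap * width
= 102 * 40
= 4080 mm^2

4080


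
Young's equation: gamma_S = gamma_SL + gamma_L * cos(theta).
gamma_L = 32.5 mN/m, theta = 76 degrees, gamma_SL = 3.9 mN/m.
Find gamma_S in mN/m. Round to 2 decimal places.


cos(76 deg) = 0.241922
gamma_S = 3.9 + 32.5 * 0.241922
= 11.76 mN/m

11.76


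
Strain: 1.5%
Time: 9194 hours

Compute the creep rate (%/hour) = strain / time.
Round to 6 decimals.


Creep rate = 1.5 / 9194
= 0.000163 %/h

0.000163


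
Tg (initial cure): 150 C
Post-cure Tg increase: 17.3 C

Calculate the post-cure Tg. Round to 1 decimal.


Post-cure Tg = 150 + 17.3 = 167.3 C

167.3


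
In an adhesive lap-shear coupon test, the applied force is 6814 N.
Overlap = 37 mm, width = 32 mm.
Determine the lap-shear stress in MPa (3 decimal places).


stress = F / (overlap * width)
= 6814 / (37 * 32)
= 5.755 MPa

5.755


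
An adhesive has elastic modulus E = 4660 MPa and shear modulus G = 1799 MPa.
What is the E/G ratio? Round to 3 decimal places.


E/G = 4660 / 1799 = 2.590

2.590


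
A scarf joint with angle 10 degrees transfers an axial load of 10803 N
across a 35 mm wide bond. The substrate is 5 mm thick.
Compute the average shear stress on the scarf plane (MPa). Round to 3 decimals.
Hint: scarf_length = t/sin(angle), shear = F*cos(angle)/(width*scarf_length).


scarf_length = 5 / sin(10 deg) = 28.7939 mm
cos(10 deg) = 0.984808
shear stress = 10803 * 0.984808 / (35 * 28.7939)
= 10.557 MPa

10.557


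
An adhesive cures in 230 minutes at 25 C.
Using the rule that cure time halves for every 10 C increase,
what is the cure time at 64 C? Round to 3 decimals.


Factor = 2^((64 - 25) / 10) = 14.9285
Cure time = 230 / 14.9285
= 15.407 minutes

15.407


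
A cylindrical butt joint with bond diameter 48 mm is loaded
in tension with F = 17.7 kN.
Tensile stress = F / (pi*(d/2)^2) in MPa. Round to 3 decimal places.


Area = pi * (48/2)^2 = 1809.5574 mm^2
Stress = 17.7*1000 / 1809.5574
= 9.781 MPa

9.781


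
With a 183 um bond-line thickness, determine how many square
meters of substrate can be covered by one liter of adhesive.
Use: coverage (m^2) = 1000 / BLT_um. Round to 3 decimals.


Coverage = 1000 / 183 = 5.464 m^2

5.464


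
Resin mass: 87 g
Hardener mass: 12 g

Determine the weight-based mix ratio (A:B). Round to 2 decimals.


Ratio = 87 / 12 = 7.25

7.25


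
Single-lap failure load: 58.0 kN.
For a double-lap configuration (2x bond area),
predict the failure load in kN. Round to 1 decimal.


Failure load = 58.0 * 2 = 116.0 kN

116.0


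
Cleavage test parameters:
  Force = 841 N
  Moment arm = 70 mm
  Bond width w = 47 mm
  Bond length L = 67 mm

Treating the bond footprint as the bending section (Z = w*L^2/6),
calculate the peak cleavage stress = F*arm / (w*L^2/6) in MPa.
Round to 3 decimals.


M = 841 * 70 = 58870 N*mm
Z = 47 * 67^2 / 6 = 210983 / 6 mm^3
sigma = M / Z = 6 * 58870 / 210983 = 353220 / 210983
= 1.674 MPa

1.674


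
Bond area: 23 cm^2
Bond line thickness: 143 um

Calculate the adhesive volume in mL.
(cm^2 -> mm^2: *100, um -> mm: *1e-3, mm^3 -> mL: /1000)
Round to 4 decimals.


V = 23*100 * 143*1e-3 / 1000
= 0.3289 mL

0.3289


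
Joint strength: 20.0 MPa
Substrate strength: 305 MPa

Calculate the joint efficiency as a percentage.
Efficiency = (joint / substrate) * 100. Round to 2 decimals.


Efficiency = (20.0 / 305) * 100 = 6.56%

6.56


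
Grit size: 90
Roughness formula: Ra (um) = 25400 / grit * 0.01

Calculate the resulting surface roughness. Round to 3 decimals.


Ra = 25400 / 90 * 0.01
= 2.822 um

2.822


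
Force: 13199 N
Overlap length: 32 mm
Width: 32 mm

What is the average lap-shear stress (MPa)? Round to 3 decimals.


Average shear stress = F / (overlap * width)
= 13199 / (32 * 32)
= 12.890 MPa

12.890


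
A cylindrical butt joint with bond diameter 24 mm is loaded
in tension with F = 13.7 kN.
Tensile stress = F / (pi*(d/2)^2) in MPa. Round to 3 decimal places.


Area = pi * (24/2)^2 = 452.3893 mm^2
Stress = 13.7*1000 / 452.3893
= 30.284 MPa

30.284


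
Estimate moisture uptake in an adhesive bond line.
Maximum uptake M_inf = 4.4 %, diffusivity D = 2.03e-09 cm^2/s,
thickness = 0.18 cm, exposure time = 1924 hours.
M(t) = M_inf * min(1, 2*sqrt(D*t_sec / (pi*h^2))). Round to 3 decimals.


Convert time: 1924 h = 6926400 s
ratio = min(1, 2*sqrt(2.03e-09*6926400/(pi*0.18^2)))
= 0.743335
M(t) = 4.4 * 0.743335 = 3.271%

3.271


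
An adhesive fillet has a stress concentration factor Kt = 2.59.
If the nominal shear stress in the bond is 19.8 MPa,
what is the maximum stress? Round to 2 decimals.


Max stress = 19.8 * 2.59 = 51.28 MPa

51.28


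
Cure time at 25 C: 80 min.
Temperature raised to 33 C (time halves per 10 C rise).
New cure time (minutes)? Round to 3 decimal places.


Acceleration factor = 2^(8/10) = 1.7411
New time = 80 / 1.7411 = 45.948 min

45.948


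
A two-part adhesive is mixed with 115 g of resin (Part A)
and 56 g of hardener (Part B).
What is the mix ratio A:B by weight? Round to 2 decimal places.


Mix ratio = mass_A / mass_B
= 115 / 56
= 2.05

2.05


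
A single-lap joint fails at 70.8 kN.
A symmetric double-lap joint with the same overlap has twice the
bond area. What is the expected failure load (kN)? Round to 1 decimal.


Double-lap load = 2 * 70.8 = 141.6 kN

141.6


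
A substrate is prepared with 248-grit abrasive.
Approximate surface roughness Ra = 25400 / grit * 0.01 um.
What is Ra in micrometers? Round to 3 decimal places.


Ra = 25400 / 248 * 0.01 = 1.024 um

1.024


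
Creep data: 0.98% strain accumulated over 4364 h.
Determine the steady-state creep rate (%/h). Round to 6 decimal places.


Rate = 0.98 / 4364 = 0.000225 %/h

0.000225


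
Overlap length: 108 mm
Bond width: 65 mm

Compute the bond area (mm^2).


Bond area = 108 * 65 = 7020 mm^2

7020


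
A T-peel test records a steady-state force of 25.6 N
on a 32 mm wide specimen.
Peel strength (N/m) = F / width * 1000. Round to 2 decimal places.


Peel strength = 25.6 / 32 * 1000
= 800.00 N/m

800.00


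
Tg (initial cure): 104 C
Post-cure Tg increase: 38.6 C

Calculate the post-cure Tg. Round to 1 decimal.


Post-cure Tg = 104 + 38.6 = 142.6 C

142.6


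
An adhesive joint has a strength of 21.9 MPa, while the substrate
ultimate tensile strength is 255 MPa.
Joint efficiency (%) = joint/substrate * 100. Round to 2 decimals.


Efficiency = 21.9 / 255 * 100
= 8.59%

8.59


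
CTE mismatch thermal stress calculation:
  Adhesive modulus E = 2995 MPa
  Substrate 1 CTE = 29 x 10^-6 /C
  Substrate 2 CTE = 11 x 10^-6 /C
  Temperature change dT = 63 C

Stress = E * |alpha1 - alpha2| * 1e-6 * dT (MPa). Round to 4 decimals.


delta_alpha = |29 - 11| = 18 x 10^-6/C
Stress = 2995 * 18e-6 * 63
= 3.3963 MPa

3.3963


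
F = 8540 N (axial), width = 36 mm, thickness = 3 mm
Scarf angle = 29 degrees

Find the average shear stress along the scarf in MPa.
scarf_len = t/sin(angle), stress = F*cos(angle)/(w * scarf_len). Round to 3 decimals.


scarf_len = 3/sin(29 deg) = 6.1880
cos(29 deg) = 0.874620
stress = 8540*0.874620/(36*6.1880) = 33.529 MPa

33.529


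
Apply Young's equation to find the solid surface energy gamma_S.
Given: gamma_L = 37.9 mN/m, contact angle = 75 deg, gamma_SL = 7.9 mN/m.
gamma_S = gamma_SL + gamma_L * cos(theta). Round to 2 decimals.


theta_rad = 75 * pi/180 = 1.308997
gamma_S = 7.9 + 37.9 * cos(1.308997)
= 17.71 mN/m

17.71


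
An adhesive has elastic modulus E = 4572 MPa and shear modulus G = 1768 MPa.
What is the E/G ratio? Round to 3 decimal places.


E/G = 4572 / 1768 = 2.586

2.586


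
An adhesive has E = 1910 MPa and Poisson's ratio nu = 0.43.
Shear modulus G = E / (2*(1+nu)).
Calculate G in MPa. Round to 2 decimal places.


G = 1910 / (2*(1+0.43))
= 1910 / 2.86
= 667.83 MPa

667.83


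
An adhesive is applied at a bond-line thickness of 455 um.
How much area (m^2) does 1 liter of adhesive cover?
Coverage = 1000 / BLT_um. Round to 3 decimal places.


Coverage = 1000 / 455 = 2.198 m^2

2.198


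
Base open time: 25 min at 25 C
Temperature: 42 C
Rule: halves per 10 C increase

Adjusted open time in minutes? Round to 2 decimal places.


Acceleration = 2^((42-25)/10) = 3.2490
Open time = 25 / 3.2490 = 7.69 min

7.69


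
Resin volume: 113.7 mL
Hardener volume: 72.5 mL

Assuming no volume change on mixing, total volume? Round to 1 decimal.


V_total = 113.7 + 72.5 = 186.2 mL

186.2


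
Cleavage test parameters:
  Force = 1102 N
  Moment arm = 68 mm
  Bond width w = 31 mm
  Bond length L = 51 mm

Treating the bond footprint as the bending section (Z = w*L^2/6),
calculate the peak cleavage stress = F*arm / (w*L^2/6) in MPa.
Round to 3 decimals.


M = 1102 * 68 = 74936 N*mm
Z = 31 * 51^2 / 6 = 80631 / 6 mm^3
sigma = M / Z = 6 * 74936 / 80631 = 449616 / 80631
= 5.576 MPa

5.576


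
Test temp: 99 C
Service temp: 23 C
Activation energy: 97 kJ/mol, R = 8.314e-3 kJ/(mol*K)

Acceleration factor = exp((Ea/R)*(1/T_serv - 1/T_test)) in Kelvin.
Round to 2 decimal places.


AF = exp((97/0.008314)*(1/296.15 - 1/372.15))
= 3119.29

3119.29


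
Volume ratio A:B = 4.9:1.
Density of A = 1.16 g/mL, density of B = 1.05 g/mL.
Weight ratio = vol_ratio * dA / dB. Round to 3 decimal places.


Wt ratio = 4.9 * 1.16 / 1.05
= 5.413

5.413


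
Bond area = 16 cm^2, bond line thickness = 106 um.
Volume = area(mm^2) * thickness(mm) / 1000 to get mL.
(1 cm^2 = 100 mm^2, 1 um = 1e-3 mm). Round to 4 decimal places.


area_mm2 = 16 * 100 = 1600
blt_mm = 106 * 1e-3 = 0.106
vol_mm3 = 1600 * 0.106 = 169.6
vol_mL = 169.6 / 1000 = 0.1696 mL

0.1696


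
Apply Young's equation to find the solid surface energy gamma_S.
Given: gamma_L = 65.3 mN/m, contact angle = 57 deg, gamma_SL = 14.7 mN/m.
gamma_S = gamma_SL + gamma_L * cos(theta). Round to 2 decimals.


theta_rad = 57 * pi/180 = 0.994838
gamma_S = 14.7 + 65.3 * cos(0.994838)
= 50.26 mN/m

50.26


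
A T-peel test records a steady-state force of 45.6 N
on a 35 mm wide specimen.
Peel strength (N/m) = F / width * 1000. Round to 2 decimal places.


Peel strength = 45.6 / 35 * 1000
= 1302.86 N/m

1302.86


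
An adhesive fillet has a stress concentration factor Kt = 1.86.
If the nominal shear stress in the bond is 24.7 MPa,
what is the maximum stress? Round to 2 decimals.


Max stress = 24.7 * 1.86 = 45.94 MPa

45.94


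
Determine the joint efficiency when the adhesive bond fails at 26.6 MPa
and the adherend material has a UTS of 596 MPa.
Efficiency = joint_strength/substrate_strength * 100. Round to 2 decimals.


Joint efficiency = 26.6 / 596 * 100
= 4.46%

4.46


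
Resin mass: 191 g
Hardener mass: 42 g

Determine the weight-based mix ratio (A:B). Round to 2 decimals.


Ratio = 191 / 42 = 4.55

4.55


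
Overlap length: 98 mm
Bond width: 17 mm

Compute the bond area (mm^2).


Bond area = 98 * 17 = 1666 mm^2

1666


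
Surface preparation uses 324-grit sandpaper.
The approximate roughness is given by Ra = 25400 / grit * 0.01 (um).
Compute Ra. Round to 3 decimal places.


Ra = 25400 / 324 * 0.01
= 254 / 324
= 0.784 um

0.784


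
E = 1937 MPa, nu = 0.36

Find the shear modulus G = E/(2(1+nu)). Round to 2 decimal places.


G = 1937 / (2 * 1.36)
= 712.13 MPa

712.13


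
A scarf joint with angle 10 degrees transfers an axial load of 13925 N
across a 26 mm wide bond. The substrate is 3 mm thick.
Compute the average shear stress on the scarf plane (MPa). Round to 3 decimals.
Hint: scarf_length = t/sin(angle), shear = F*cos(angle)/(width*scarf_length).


scarf_length = 3 / sin(10 deg) = 17.2763 mm
cos(10 deg) = 0.984808
shear stress = 13925 * 0.984808 / (26 * 17.2763)
= 30.530 MPa

30.530


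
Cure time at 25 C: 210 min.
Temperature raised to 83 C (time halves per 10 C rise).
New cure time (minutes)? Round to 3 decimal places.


Acceleration factor = 2^(58/10) = 55.7152
New time = 210 / 55.7152 = 3.769 min

3.769


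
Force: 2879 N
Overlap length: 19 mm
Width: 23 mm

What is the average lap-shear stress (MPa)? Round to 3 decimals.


Average shear stress = F / (overlap * width)
= 2879 / (19 * 23)
= 6.588 MPa

6.588


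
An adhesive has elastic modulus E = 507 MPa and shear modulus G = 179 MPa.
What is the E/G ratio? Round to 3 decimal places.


E/G = 507 / 179 = 2.832

2.832


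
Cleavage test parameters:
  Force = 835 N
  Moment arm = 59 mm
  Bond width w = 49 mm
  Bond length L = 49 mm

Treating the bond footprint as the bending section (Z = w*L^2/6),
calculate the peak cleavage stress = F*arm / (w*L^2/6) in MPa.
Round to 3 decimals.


M = 835 * 59 = 49265 N*mm
Z = 49 * 49^2 / 6 = 117649 / 6 mm^3
sigma = M / Z = 6 * 49265 / 117649 = 295590 / 117649
= 2.512 MPa

2.512


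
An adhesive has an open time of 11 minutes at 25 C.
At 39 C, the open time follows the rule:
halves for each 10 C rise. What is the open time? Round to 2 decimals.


Factor = 2^((39-25)/10) = 2.6390
Open time = 11 / 2.6390 = 4.17 min

4.17


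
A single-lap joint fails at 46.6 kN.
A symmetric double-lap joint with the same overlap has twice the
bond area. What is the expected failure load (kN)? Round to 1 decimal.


Double-lap load = 2 * 46.6 = 93.2 kN

93.2


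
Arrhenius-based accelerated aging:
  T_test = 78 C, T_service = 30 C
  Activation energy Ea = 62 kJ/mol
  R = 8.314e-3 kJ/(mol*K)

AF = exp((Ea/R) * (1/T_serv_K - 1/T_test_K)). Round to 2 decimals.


T_test_K = 351.15, T_serv_K = 303.15
AF = exp((62/8.314e-3) * (1/303.15 - 1/351.15))
= 28.86

28.86


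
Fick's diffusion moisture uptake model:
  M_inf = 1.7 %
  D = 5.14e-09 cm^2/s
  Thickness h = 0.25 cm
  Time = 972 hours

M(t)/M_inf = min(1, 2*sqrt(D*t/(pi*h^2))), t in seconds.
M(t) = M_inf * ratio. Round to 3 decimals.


t_sec = 972 * 3600 = 3499200
ratio = 2*sqrt(5.14e-09*3499200/(pi*0.25^2))
= min(1, 0.605314)
= 0.605314
M(t) = 1.7 * 0.605314 = 1.029 %

1.029


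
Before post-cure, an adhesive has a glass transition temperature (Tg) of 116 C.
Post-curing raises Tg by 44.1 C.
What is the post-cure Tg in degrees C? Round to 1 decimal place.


Tg_post = Tg_base + delta_Tg
= 116 + 44.1
= 160.1 C

160.1


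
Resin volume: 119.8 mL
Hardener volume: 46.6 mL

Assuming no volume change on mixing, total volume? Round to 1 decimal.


V_total = 119.8 + 46.6 = 166.4 mL

166.4


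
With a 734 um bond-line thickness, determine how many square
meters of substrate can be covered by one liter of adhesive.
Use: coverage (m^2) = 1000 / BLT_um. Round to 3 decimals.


Coverage = 1000 / 734 = 1.362 m^2

1.362


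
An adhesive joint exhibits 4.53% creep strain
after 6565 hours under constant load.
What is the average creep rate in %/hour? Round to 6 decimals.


Creep rate = strain / time
= 4.53 / 6565
= 0.000690 %/h

0.000690


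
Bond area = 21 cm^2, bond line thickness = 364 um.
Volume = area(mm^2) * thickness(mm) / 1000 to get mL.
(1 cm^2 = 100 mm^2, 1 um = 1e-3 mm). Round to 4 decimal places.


area_mm2 = 21 * 100 = 2100
blt_mm = 364 * 1e-3 = 0.364
vol_mm3 = 2100 * 0.364 = 764.4
vol_mL = 764.4 / 1000 = 0.7644 mL

0.7644


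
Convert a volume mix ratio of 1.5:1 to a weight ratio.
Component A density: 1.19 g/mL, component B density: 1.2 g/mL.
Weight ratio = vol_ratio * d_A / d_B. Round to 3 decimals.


= 1.5 * 1.19 / 1.2 = 1.488

1.488


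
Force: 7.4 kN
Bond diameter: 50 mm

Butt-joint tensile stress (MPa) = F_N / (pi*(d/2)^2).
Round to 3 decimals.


F_N = 7.4 * 1000 = 7400.0 N
A = pi*(25.0)^2 = 1963.4954 mm^2
stress = 7400.0 / 1963.4954 = 3.769 MPa

3.769


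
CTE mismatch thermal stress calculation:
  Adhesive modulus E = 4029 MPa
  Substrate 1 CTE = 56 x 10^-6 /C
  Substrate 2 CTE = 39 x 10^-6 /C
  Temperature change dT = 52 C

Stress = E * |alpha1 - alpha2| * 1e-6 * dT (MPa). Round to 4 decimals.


delta_alpha = |56 - 39| = 17 x 10^-6/C
Stress = 4029 * 17e-6 * 52
= 3.5616 MPa

3.5616


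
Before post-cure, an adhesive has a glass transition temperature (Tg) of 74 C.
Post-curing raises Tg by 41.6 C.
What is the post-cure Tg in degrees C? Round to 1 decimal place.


Tg_post = Tg_base + delta_Tg
= 74 + 41.6
= 115.6 C

115.6


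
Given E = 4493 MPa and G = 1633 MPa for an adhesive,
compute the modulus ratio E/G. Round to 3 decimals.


E/G ratio = 4493 / 1633 = 2.751

2.751


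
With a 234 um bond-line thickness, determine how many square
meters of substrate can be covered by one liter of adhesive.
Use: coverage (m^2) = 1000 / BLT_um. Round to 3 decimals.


Coverage = 1000 / 234 = 4.274 m^2

4.274


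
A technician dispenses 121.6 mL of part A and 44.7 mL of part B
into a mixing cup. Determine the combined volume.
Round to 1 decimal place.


Combined volume = 121.6 + 44.7
= 166.3 mL

166.3


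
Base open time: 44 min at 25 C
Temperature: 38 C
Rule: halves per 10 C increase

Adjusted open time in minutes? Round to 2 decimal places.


Acceleration = 2^((38-25)/10) = 2.4623
Open time = 44 / 2.4623 = 17.87 min

17.87


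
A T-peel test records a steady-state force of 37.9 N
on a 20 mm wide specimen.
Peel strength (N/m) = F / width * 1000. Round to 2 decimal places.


Peel strength = 37.9 / 20 * 1000
= 1895.00 N/m

1895.00


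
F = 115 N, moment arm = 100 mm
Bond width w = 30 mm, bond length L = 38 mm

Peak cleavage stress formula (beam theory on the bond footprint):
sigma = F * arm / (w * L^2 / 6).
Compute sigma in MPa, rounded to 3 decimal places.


sigma = (115 * 100) / (30 * 1444 / 6)
= 11500 * 6 / 43320
= 69000 / 43320
= 1.593 MPa

1.593


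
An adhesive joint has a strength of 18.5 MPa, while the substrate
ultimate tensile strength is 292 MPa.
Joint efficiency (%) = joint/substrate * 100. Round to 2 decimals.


Efficiency = 18.5 / 292 * 100
= 6.34%

6.34


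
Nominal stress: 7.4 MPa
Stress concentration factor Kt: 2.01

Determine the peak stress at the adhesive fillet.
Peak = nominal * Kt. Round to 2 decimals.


Peak stress = 7.4 * 2.01
= 14.87 MPa

14.87


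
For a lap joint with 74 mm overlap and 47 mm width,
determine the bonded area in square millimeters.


Area = 74 * 47 = 3478 mm^2

3478


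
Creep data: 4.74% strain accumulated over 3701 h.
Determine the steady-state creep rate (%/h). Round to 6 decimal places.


Rate = 4.74 / 3701 = 0.001281 %/h

0.001281


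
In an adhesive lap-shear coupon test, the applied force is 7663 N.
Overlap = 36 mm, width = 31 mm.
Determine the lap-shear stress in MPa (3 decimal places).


stress = F / (overlap * width)
= 7663 / (36 * 31)
= 6.866 MPa

6.866


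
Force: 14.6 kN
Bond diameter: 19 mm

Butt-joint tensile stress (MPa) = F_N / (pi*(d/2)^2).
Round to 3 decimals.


F_N = 14.6 * 1000 = 14600.0 N
A = pi*(9.5)^2 = 283.5287 mm^2
stress = 14600.0 / 283.5287 = 51.494 MPa

51.494


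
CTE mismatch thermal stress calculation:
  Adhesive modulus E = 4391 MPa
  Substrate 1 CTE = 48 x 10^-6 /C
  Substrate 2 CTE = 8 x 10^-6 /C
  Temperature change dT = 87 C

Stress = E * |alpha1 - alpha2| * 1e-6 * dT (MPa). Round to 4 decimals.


delta_alpha = |48 - 8| = 40 x 10^-6/C
Stress = 4391 * 40e-6 * 87
= 15.2807 MPa

15.2807


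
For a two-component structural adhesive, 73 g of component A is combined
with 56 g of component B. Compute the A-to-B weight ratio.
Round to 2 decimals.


Weight ratio A:B = 73 / 56
= 1.30

1.30
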